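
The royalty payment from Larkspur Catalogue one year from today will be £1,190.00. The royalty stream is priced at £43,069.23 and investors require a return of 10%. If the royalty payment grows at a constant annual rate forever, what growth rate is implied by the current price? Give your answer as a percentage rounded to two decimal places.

P = D₁/(r−g) ⇒ g = r − D₁/P = 0.1 − £1,190.00/£43,069.23 = 0.072370

7.24%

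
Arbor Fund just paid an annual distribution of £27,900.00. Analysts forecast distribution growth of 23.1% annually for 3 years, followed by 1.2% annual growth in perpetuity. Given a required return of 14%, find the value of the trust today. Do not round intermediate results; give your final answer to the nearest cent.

D_1 = 34344.90000
D_2 = 42278.57190
D_3 = 52044.92201
Terminal value at year 3: TV = D_3×(1+g_2)/(r−g_2) = 52669.46107/0.128 = 411480.16463
P_0 = D_1/(1+r)^1 + D_2/(1+r)^2 + D_3/(1+r)^3 + TV/(1+r)^3
    = 30127.10526 + 32531.98823 + 35128.83992 + 277737.39061 = 375525.32402

£375525.32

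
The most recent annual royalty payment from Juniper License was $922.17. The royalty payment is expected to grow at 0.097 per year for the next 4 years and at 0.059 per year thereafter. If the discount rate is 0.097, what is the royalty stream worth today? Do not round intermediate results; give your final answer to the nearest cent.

D_1 = 1011.62049
D_2 = 1109.74768
D_3 = 1217.39320
D_4 = 1335.48034
Terminal value at year 4: TV = D_4×(1+g_2)/(r−g_2) = 1414.27368/0.038 = 37217.72850
P_0 = D_1/(1+r)^1 + D_2/(1+r)^2 + D_3/(1+r)^3 + D_4/(1+r)^4 + TV/(1+r)^4
    = 922.17000 + 922.17000 + 922.17000 + 922.17000 + 25699.42184 = 29388.10184

$29388.10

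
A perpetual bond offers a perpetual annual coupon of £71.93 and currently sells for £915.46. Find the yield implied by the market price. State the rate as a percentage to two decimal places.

P = C/r ⇒ r = C/P = £71.93/£915.46 = 0.078573

7.86%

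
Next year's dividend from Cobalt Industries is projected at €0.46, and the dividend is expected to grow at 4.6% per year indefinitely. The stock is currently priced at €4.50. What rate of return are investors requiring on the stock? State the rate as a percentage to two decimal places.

14.82%

P = D₁/(r − g) ⇒ r = D₁/P + g = €0.4600/€4.50 + 0.046 = 0.102222 + 0.046 = 0.148222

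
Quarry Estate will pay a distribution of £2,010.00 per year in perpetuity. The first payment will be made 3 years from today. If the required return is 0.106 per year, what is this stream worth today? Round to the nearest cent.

Value at end of year 2: C / r = £2,010.00 / 0.106 = £18,962.2642
Discount to today: PV = £18,962.2642 / (1 + 0.106)^2 = £18,962.2642 / 1.223236 = £15,501.72

£15501.72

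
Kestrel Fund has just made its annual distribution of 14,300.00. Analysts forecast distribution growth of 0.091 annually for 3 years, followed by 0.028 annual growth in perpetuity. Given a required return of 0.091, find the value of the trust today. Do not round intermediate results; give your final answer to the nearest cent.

D_1 = 15601.30000
D_2 = 17021.01830
D_3 = 18569.93097
Terminal value at year 3: TV = D_3×(1+g_2)/(r−g_2) = 19089.88903/0.063 = 303014.11162
P_0 = D_1/(1+r)^1 + D_2/(1+r)^2 + D_3/(1+r)^3 + TV/(1+r)^3
    = 14300.00000 + 14300.00000 + 14300.00000 + 233339.68254 = 276239.68254

276239.68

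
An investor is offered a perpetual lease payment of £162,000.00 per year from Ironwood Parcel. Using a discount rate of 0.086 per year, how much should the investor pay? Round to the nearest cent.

Level perpetuity: PV = C / r = £162,000.00 / 0.086 = £1,883,720.93

£1883720.93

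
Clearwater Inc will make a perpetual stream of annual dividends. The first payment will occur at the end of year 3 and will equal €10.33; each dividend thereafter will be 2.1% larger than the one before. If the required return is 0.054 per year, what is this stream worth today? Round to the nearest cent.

€281.78

Value at end of year 2: C₁ / (r − g) = €10.33 / (0.054 − 0.021) = €313.0303
Discount to today: PV = €313.0303 / (1 + 0.054)^2 = €313.0303 / 1.110916 = €281.78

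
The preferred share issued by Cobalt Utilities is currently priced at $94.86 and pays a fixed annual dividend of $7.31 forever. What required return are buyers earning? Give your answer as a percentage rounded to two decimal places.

P = C/r ⇒ r = C/P = $7.31/$94.86 = 0.077061

7.71%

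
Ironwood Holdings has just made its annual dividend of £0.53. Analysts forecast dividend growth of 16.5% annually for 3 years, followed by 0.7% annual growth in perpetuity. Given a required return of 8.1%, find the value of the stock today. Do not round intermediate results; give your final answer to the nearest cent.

D_1 = 0.61745
D_2 = 0.71933
D_3 = 0.83802
Terminal value at year 3: TV = D_3×(1+g_2)/(r−g_2) = 0.84388/0.074 = 11.40385
P_0 = D_1/(1+r)^1 + D_2/(1+r)^2 + D_3/(1+r)^3 + TV/(1+r)^3
    = 0.57118 + 0.61557 + 0.66340 + 9.02764 = 10.87780

£10.88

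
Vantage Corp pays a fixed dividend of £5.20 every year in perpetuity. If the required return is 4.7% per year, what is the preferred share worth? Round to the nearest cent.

Level perpetuity: PV = C / r = £5.20 / 0.047 = £110.64

£110.64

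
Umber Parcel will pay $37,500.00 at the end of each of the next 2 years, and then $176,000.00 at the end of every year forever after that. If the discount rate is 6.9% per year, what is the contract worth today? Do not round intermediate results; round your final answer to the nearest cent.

PV of 2-year annuity: $37,500.00 × [1 − (1+0.069)^−2] / 0.069 = 67894.77415
Perpetuity value at year 2: $176,000.00 / 0.069 = 2550724.63768
PV of perpetuity: 2550724.63768 / (1+0.069)^2 = 2232071.83101
Total PV = 67894.77415 + 2232071.83101 = 2299966.60516

$2299966.61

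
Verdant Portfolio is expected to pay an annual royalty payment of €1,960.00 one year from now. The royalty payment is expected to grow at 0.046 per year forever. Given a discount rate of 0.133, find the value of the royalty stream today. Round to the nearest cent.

€22528.74

Growing perpetuity: P = D₁ / (r − g) = €1,960.0000 / (0.133 − 0.046) = €22,528.74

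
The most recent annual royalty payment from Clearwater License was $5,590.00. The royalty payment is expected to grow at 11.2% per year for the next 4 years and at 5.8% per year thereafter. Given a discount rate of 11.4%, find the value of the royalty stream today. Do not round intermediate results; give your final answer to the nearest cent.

D_1 = 6216.08000
D_2 = 6912.28096
D_3 = 7686.45643
D_4 = 8547.33955
Terminal value at year 4: TV = D_4×(1+g_2)/(r−g_2) = 9043.08524/0.056 = 161483.66502
P_0 = D_1/(1+r)^1 + D_2/(1+r)^2 + D_3/(1+r)^3 + D_4/(1+r)^4 + TV/(1+r)^4
    = 5579.96409 + 5569.94620 + 5559.94630 + 5549.96435 + 104854.68363 = 127114.50458

$127114.50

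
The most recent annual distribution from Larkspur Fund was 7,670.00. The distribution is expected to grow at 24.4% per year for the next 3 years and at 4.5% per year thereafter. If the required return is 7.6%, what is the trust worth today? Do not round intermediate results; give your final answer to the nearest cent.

D_1 = 9541.48000
D_2 = 11869.60112
D_3 = 14765.78379
Terminal value at year 3: TV = D_3×(1+g_2)/(r−g_2) = 15430.24406/0.031 = 497749.80852
P_0 = D_1/(1+r)^1 + D_2/(1+r)^2 + D_3/(1+r)^3 + TV/(1+r)^3
    = 8867.54647 + 10252.07045 + 11852.76547 + 399552.90043 = 430525.28281

430525.28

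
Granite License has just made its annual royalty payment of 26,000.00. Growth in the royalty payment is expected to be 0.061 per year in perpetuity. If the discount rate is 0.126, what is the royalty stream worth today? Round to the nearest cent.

424400.00

D₁ = D₀ × (1 + g) = 26,000.00 × 1.061 = 27,586.0000
Growing perpetuity: P = D₁ / (r − g) = 27,586.0000 / (0.126 − 0.061) = 424,400.00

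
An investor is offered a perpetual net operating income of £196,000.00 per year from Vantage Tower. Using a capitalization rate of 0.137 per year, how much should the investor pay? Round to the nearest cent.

£1430656.93

Level perpetuity: PV = C / r = £196,000.00 / 0.137 = £1,430,656.93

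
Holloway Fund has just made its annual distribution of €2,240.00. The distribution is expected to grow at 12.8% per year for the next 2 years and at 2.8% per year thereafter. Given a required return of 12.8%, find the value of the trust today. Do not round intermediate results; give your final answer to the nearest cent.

€27507.20

D_1 = 2526.72000
D_2 = 2850.14016
Terminal value at year 2: TV = D_2×(1+g_2)/(r−g_2) = 2929.94408/0.1 = 29299.44084
P_0 = D_1/(1+r)^1 + D_2/(1+r)^2 + TV/(1+r)^2
    = 2240.00000 + 2240.00000 + 23027.20000 = 27507.20000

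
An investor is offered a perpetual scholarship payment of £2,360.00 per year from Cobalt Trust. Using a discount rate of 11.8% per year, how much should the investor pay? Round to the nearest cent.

Level perpetuity: PV = C / r = £2,360.00 / 0.118 = £20,000.00

£20000.00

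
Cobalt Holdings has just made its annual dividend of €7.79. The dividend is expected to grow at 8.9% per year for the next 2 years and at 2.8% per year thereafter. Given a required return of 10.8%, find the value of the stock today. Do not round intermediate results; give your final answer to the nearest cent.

D_1 = 8.48331
D_2 = 9.23832
Terminal value at year 2: TV = D_2×(1+g_2)/(r−g_2) = 9.49700/0.08 = 118.71247
P_0 = D_1/(1+r)^1 + D_2/(1+r)^2 + TV/(1+r)^2
    = 7.65642 + 7.52512 + 96.69785 = 111.87939

€111.88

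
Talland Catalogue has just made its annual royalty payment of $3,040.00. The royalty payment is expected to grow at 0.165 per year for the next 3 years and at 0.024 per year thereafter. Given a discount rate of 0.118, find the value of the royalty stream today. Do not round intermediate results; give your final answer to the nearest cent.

$47379.75

D_1 = 3541.60000
D_2 = 4125.96400
D_3 = 4806.74806
Terminal value at year 3: TV = D_3×(1+g_2)/(r−g_2) = 4922.11001/0.094 = 52362.87248
P_0 = D_1/(1+r)^1 + D_2/(1+r)^2 + D_3/(1+r)^3 + TV/(1+r)^3
    = 3167.79964 + 3300.97190 + 3439.74263 + 37471.23888 = 47379.75306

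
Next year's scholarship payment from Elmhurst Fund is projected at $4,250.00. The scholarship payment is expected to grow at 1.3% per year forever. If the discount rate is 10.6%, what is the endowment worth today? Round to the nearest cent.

$45698.92

Growing perpetuity: P = D₁ / (r − g) = $4,250.0000 / (0.106 − 0.013) = $45,698.92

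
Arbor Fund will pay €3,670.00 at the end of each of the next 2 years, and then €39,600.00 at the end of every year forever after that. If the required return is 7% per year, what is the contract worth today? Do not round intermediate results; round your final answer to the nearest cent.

PV of 2-year annuity: €3,670.00 × [1 − (1+0.07)^−2] / 0.07 = 6635.42667
Perpetuity value at year 2: €39,600.00 / 0.07 = 565714.28571
PV of perpetuity: 565714.28571 / (1+0.07)^2 = 494116.76628
Total PV = 6635.42667 + 494116.76628 = 500752.19296

€500752.19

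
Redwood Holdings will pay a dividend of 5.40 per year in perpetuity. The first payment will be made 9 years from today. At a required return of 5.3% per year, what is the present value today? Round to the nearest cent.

Value at end of year 8: C / r = 5.40 / 0.053 = 101.8868
Discount to today: PV = 101.8868 / (1 + 0.053)^8 = 101.8868 / 1.511565 = 67.40

67.40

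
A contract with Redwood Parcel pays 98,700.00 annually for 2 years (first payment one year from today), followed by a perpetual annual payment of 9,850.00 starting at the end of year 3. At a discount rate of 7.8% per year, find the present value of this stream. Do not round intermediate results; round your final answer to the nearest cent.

PV of 2-year annuity: 98,700.00 × [1 − (1+0.078)^−2] / 0.078 = 176492.06081
Perpetuity value at year 2: 9,850.00 / 0.078 = 126282.05128
PV of perpetuity: 126282.05128 / (1+0.078)^2 = 108668.60854
Total PV = 176492.06081 + 108668.60854 = 285160.66935

285160.67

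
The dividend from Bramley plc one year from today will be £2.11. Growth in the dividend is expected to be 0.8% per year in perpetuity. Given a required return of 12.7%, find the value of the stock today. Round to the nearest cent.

Growing perpetuity: P = D₁ / (r − g) = £2.1100 / (0.127 − 0.008) = £17.73

£17.73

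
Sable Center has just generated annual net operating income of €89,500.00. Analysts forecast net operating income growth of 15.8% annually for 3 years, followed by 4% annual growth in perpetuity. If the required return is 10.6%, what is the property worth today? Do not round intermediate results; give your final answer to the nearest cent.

D_1 = 103641.00000
D_2 = 120016.27800
D_3 = 138978.84992
Terminal value at year 3: TV = D_3×(1+g_2)/(r−g_2) = 144538.00392/0.066 = 2189969.75638
P_0 = D_1/(1+r)^1 + D_2/(1+r)^2 + D_3/(1+r)^3 + TV/(1+r)^3
    = 93707.95660 + 98113.75564 + 102726.69895 + 1618723.74100 = 1913272.15220

€1913272.15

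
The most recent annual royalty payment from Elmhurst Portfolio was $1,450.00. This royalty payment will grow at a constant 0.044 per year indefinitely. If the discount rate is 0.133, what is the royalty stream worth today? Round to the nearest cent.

$17008.99

D₁ = D₀ × (1 + g) = $1,450.00 × 1.044 = $1,513.8000
Growing perpetuity: P = D₁ / (r − g) = $1,513.8000 / (0.133 − 0.044) = $17,008.99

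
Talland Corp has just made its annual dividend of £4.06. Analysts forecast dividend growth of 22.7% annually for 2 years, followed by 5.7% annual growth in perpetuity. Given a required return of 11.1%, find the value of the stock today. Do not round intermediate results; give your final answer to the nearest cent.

£106.37

D_1 = 4.98162
D_2 = 6.11245
Terminal value at year 2: TV = D_2×(1+g_2)/(r−g_2) = 6.46086/0.054 = 119.64550
P_0 = D_1/(1+r)^1 + D_2/(1+r)^2 + TV/(1+r)^2
    = 4.48391 + 4.95207 + 96.93224 = 106.36822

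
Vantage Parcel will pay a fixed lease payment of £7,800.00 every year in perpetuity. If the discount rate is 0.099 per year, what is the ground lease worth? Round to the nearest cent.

Level perpetuity: PV = C / r = £7,800.00 / 0.099 = £78,787.88

£78787.88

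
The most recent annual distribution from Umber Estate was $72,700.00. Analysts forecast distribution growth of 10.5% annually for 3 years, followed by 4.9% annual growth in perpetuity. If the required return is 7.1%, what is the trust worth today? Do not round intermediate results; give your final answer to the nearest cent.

D_1 = 80333.50000
D_2 = 88768.51750
D_3 = 98089.21184
Terminal value at year 3: TV = D_3×(1+g_2)/(r−g_2) = 102895.58322/0.022 = 4677071.96443
P_0 = D_1/(1+r)^1 + D_2/(1+r)^2 + D_3/(1+r)^3 + TV/(1+r)^3
    = 75007.93651 + 77389.14084 + 79845.93896 + 3807199.54421 = 4039442.56053

$4039442.56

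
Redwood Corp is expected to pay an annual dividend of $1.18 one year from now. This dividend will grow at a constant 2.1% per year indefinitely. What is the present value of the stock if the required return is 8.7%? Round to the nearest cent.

Growing perpetuity: P = D₁ / (r − g) = $1.1800 / (0.087 − 0.021) = $17.88

$17.88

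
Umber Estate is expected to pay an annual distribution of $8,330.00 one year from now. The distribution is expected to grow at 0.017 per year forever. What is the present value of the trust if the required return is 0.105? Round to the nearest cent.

Growing perpetuity: P = D₁ / (r − g) = $8,330.0000 / (0.105 − 0.017) = $94,659.09

$94659.09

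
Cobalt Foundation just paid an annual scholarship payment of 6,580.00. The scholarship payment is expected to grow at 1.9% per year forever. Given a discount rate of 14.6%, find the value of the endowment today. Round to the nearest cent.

52795.43

D₁ = D₀ × (1 + g) = 6,580.00 × 1.019 = 6,705.0200
Growing perpetuity: P = D₁ / (r − g) = 6,705.0200 / (0.146 − 0.019) = 52,795.43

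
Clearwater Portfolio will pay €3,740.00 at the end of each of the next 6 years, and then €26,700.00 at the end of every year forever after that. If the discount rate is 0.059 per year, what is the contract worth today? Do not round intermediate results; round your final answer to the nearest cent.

€339285.01

PV of 6-year annuity: €3,740.00 × [1 − (1+0.059)^−6] / 0.059 = 18448.71688
Perpetuity value at year 6: €26,700.00 / 0.059 = 452542.37288
PV of perpetuity: 452542.37288 / (1+0.059)^6 = 320836.29248
Total PV = 18448.71688 + 320836.29248 = 339285.00936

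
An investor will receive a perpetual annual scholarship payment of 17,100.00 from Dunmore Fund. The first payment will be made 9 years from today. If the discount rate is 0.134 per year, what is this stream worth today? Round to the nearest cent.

Value at end of year 8: C / r = 17,100.00 / 0.134 = 127,611.9403
Discount to today: PV = 127,611.9403 / (1 + 0.134)^8 = 127,611.9403 / 2.734667 = 46,664.53

46664.53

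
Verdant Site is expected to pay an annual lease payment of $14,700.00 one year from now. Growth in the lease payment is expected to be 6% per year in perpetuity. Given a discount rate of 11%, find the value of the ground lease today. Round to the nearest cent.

Growing perpetuity: P = D₁ / (r − g) = $14,700.0000 / (0.11 − 0.06) = $294,000.00

$294000.00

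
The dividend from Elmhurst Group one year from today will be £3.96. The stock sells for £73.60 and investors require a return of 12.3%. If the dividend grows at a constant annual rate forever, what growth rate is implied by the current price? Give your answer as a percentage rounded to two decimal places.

P = D₁/(r−g) ⇒ g = r − D₁/P = 0.123 − £3.96/£73.60 = 0.069196

6.92%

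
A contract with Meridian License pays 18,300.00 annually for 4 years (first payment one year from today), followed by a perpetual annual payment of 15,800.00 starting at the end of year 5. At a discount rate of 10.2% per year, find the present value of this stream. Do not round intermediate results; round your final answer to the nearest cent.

162792.44

PV of 4-year annuity: 18,300.00 × [1 − (1+0.102)^−4] / 0.102 = 57758.28384
Perpetuity value at year 4: 15,800.00 / 0.102 = 154901.96078
PV of perpetuity: 154901.96078 / (1+0.102)^4 = 105034.15288
Total PV = 57758.28384 + 105034.15288 = 162792.43672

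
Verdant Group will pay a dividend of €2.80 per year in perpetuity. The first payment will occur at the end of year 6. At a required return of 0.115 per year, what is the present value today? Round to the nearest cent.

Value at end of year 5: C / r = €2.80 / 0.115 = €24.3478
Discount to today: PV = €24.3478 / (1 + 0.115)^5 = €24.3478 / 1.723353 = €14.13

€14.13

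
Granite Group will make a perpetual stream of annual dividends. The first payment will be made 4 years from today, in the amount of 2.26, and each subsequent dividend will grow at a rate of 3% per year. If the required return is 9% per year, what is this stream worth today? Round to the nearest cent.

Value at end of year 3: C₁ / (r − g) = 2.26 / (0.09 − 0.03) = 37.6667
Discount to today: PV = 37.6667 / (1 + 0.09)^3 = 37.6667 / 1.295029 = 29.09

29.09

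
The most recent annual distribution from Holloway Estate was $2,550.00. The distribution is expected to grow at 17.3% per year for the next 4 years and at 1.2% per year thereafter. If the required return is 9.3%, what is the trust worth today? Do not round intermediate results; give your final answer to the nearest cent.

D_1 = 2991.15000
D_2 = 3508.61895
D_3 = 4115.61003
D_4 = 4827.61056
Terminal value at year 4: TV = D_4×(1+g_2)/(r−g_2) = 4885.54189/0.081 = 60315.33198
P_0 = D_1/(1+r)^1 + D_2/(1+r)^2 + D_3/(1+r)^3 + D_4/(1+r)^4 + TV/(1+r)^4
    = 2736.64227 + 2936.94545 + 3151.90944 + 3382.60729 + 42261.71089 = 54469.81535

$54469.82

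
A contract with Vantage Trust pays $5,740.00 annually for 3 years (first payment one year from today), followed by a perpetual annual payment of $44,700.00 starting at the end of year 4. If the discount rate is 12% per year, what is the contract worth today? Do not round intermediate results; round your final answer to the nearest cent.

PV of 3-year annuity: $5,740.00 × [1 − (1+0.12)^−3] / 0.12 = 13786.51148
Perpetuity value at year 3: $44,700.00 / 0.12 = 372500.00000
PV of perpetuity: 372500.00000 / (1+0.12)^3 = 265138.14231
Total PV = 13786.51148 + 265138.14231 = 278924.65379

$278924.65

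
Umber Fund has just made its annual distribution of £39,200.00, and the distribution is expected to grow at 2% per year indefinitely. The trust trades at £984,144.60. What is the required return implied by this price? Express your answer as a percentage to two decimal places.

6.06%

D₁ = £39,200.00 × 1.02 = £39,984.0000
P = D₁/(r − g) ⇒ r = D₁/P + g = £39,984.0000/£984,144.60 + 0.02 = 0.040628 + 0.02 = 0.060628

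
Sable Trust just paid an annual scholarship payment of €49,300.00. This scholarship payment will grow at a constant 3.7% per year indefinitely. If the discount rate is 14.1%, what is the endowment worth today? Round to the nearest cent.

€491577.88

D₁ = D₀ × (1 + g) = €49,300.00 × 1.037 = €51,124.1000
Growing perpetuity: P = D₁ / (r − g) = €51,124.1000 / (0.141 − 0.037) = €491,577.88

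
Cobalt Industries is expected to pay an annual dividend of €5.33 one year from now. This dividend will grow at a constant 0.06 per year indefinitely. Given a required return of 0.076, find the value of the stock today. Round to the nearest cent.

Growing perpetuity: P = D₁ / (r − g) = €5.3300 / (0.076 − 0.06) = €333.13

€333.13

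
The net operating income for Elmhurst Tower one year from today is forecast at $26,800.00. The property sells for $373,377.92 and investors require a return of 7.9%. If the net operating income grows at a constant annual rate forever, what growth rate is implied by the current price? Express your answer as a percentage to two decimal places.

0.72%

P = D₁/(r−g) ⇒ g = r − D₁/P = 0.079 − $26,800.00/$373,377.92 = 0.007223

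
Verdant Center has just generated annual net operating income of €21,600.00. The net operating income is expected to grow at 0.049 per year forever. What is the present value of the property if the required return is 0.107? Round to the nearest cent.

D₁ = D₀ × (1 + g) = €21,600.00 × 1.049 = €22,658.4000
Growing perpetuity: P = D₁ / (r − g) = €22,658.4000 / (0.107 − 0.049) = €390,662.07

€390662.07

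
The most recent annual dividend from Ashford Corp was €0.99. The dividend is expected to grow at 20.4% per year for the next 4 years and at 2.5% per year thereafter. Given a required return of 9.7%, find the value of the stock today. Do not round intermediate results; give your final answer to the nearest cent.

€25.48

D_1 = 1.19196
D_2 = 1.43512
D_3 = 1.72788
D_4 = 2.08037
Terminal value at year 4: TV = D_4×(1+g_2)/(r−g_2) = 2.13238/0.072 = 29.61642
P_0 = D_1/(1+r)^1 + D_2/(1+r)^2 + D_3/(1+r)^3 + D_4/(1+r)^4 + TV/(1+r)^4
    = 1.08656 + 1.19255 + 1.30886 + 1.43653 + 20.45060 = 25.47510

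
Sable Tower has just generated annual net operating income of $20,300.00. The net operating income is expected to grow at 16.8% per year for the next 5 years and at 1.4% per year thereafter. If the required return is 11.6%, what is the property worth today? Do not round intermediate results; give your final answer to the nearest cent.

$370012.95

D_1 = 23710.40000
D_2 = 27693.74720
D_3 = 32346.29673
D_4 = 37780.47458
D_5 = 44127.59431
Terminal value at year 5: TV = D_5×(1+g_2)/(r−g_2) = 44745.38063/0.102 = 438680.20225
P_0 = D_1/(1+r)^1 + D_2/(1+r)^2 + D_3/(1+r)^3 + D_4/(1+r)^4 + D_5/(1+r)^5 + TV/(1+r)^5
    = 21245.87814 + 22235.82945 + 23271.90752 + 24356.26164 + 25491.14121 + 253411.93321 = 370012.95116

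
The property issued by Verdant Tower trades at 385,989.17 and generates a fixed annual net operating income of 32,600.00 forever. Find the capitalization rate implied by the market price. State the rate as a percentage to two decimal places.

8.45%

P = C/r ⇒ r = C/P = 32,600.00/385,989.17 = 0.084458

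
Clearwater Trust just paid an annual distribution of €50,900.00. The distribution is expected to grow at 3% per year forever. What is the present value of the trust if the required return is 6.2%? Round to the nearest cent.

€1638343.75

D₁ = D₀ × (1 + g) = €50,900.00 × 1.03 = €52,427.0000
Growing perpetuity: P = D₁ / (r − g) = €52,427.0000 / (0.062 − 0.03) = €1,638,343.75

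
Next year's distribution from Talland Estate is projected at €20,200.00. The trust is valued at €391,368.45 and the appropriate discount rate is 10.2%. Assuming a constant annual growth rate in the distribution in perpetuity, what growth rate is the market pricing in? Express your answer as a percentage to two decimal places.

5.04%

P = D₁/(r−g) ⇒ g = r − D₁/P = 0.102 − €20,200.00/€391,368.45 = 0.050386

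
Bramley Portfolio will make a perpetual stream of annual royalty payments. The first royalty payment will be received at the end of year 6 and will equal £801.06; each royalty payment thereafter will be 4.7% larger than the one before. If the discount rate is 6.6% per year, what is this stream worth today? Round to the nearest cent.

£30628.48

Value at end of year 5: C₁ / (r − g) = £801.06 / (0.066 − 0.047) = £42,161.0526
Discount to today: PV = £42,161.0526 / (1 + 0.066)^5 = £42,161.0526 / 1.376531 = £30,628.48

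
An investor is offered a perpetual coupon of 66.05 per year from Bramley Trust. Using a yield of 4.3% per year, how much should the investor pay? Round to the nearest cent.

Level perpetuity: PV = C / r = 66.05 / 0.043 = 1,536.05

1536.05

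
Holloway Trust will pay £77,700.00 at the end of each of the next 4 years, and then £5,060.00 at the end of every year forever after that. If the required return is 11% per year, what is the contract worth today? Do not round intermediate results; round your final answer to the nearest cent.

£271361.65

PV of 4-year annuity: £77,700.00 × [1 − (1+0.11)^−4] / 0.11 = 241060.03008
Perpetuity value at year 4: £5,060.00 / 0.11 = 46000.00000
PV of perpetuity: 46000.00000 / (1+0.11)^4 = 30301.62481
Total PV = 241060.03008 + 30301.62481 = 271361.65489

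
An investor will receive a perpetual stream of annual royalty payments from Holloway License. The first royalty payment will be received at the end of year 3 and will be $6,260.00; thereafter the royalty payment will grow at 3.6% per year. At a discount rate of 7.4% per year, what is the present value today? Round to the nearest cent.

Value at end of year 2: C₁ / (r − g) = $6,260.00 / (0.074 − 0.036) = $164,736.8421
Discount to today: PV = $164,736.8421 / (1 + 0.074)^2 = $164,736.8421 / 1.153476 = $142,817.75

$142817.75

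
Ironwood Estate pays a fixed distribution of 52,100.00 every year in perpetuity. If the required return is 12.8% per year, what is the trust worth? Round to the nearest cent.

407031.25

Level perpetuity: PV = C / r = 52,100.00 / 0.128 = 407,031.25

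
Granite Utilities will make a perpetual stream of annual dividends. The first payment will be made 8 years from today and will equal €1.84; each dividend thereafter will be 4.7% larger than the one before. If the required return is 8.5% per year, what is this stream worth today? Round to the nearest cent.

€27.35

Value at end of year 7: C₁ / (r − g) = €1.84 / (0.085 − 0.047) = €48.4211
Discount to today: PV = €48.4211 / (1 + 0.085)^7 = €48.4211 / 1.770142 = €27.35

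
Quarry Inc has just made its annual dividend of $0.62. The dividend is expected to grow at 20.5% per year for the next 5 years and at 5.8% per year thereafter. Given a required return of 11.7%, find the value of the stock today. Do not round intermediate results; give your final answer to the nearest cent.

D_1 = 0.74710
D_2 = 0.90026
D_3 = 1.08481
D_4 = 1.30719
D_5 = 1.57517
Terminal value at year 5: TV = D_5×(1+g_2)/(r−g_2) = 1.66653/0.059 = 28.24624
P_0 = D_1/(1+r)^1 + D_2/(1+r)^2 + D_3/(1+r)^3 + D_4/(1+r)^4 + D_5/(1+r)^5 + TV/(1+r)^5
    = 0.66885 + 0.72154 + 0.77838 + 0.83971 + 0.90586 + 16.24406 = 20.15840

$20.16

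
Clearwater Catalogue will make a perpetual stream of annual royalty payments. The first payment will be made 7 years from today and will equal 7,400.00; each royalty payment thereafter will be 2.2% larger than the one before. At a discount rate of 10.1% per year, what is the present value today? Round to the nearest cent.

Value at end of year 6: C₁ / (r − g) = 7,400.00 / (0.101 − 0.022) = 93,670.8861
Discount to today: PV = 93,670.8861 / (1 + 0.101)^6 = 93,670.8861 / 1.781246 = 52,587.28

52587.28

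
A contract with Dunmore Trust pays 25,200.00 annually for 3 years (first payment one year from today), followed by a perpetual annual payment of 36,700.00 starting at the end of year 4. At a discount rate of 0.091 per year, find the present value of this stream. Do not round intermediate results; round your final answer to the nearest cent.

374238.62

PV of 3-year annuity: 25,200.00 × [1 − (1+0.091)^−3] / 0.091 = 63675.11131
Perpetuity value at year 3: 36,700.00 / 0.091 = 403296.70330
PV of perpetuity: 403296.70330 / (1+0.091)^3 = 310563.50548
Total PV = 63675.11131 + 310563.50548 = 374238.61679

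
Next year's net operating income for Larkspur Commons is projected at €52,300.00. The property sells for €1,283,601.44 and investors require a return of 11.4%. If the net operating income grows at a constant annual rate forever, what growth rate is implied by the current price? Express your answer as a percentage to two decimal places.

P = D₁/(r−g) ⇒ g = r − D₁/P = 0.114 − €52,300.00/€1,283,601.44 = 0.073255

7.33%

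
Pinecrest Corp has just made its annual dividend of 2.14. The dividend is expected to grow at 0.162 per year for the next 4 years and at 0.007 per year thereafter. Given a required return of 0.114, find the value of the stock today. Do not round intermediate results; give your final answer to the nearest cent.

D_1 = 2.48668
D_2 = 2.88952
D_3 = 3.35762
D_4 = 3.90156
Terminal value at year 4: TV = D_4×(1+g_2)/(r−g_2) = 3.92887/0.107 = 36.71842
P_0 = D_1/(1+r)^1 + D_2/(1+r)^2 + D_3/(1+r)^3 + D_4/(1+r)^4 + TV/(1+r)^4
    = 2.23221 + 2.32839 + 2.42872 + 2.53336 + 23.84203 = 33.36471

33.36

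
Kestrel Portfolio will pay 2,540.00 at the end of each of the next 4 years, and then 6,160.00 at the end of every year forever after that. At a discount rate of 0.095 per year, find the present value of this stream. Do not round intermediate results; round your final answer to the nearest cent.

PV of 4-year annuity: 2,540.00 × [1 − (1+0.095)^−4] / 0.095 = 8139.38205
Perpetuity value at year 4: 6,160.00 / 0.095 = 64842.10526
PV of perpetuity: 64842.10526 / (1+0.095)^4 = 45102.50156
Total PV = 8139.38205 + 45102.50156 = 53241.88360

53241.88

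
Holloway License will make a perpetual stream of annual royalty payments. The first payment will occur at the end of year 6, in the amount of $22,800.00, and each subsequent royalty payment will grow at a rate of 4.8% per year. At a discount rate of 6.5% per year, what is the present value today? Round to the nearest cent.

Value at end of year 5: C₁ / (r − g) = $22,800.00 / (0.065 − 0.048) = $1,341,176.4706
Discount to today: PV = $1,341,176.4706 / (1 + 0.065)^5 = $1,341,176.4706 / 1.370087 = $978,899.00

$978899.00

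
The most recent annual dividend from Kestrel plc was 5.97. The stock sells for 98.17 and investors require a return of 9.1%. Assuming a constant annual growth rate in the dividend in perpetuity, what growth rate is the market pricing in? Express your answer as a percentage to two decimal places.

P = D₀(1+g)/(r−g) ⇒ P(r−g) = D₀(1+g) ⇒ g(P+D₀) = P·r − D₀
g = (P·r − D₀)/(P + D₀) = (98.17×0.091 − 5.97) / (98.17 + 5.97) = 0.028457

2.85%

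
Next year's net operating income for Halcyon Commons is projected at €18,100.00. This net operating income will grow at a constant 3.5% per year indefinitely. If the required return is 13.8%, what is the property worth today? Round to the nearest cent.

Growing perpetuity: P = D₁ / (r − g) = €18,100.0000 / (0.138 − 0.035) = €175,728.16

€175728.16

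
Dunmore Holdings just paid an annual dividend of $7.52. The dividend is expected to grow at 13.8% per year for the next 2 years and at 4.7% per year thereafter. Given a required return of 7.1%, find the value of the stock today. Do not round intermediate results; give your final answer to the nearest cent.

$386.87

D_1 = 8.55776
D_2 = 9.73873
Terminal value at year 2: TV = D_2×(1+g_2)/(r−g_2) = 10.19645/0.024 = 424.85213
P_0 = D_1/(1+r)^1 + D_2/(1+r)^2 + TV/(1+r)^2
    = 7.99044 + 8.49031 + 370.38967 = 386.87041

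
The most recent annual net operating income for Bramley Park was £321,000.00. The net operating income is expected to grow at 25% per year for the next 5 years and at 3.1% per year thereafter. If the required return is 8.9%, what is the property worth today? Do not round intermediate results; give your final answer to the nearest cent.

£13843316.32

D_1 = 401250.00000
D_2 = 501562.50000
D_3 = 626953.12500
D_4 = 783691.40625
D_5 = 979614.25781
Terminal value at year 5: TV = D_5×(1+g_2)/(r−g_2) = 1009982.29980/0.058 = 17413487.92767
P_0 = D_1/(1+r)^1 + D_2/(1+r)^2 + D_3/(1+r)^3 + D_4/(1+r)^4 + D_5/(1+r)^5 + TV/(1+r)^5
    = 368457.30028 + 422930.78544 + 485457.74270 + 557228.81393 + 639610.66797 + 11369631.01166 = 13843316.32198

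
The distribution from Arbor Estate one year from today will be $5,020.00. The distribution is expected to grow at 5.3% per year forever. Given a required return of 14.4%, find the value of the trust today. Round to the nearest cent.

Growing perpetuity: P = D₁ / (r − g) = $5,020.0000 / (0.144 − 0.053) = $55,164.84

$55164.84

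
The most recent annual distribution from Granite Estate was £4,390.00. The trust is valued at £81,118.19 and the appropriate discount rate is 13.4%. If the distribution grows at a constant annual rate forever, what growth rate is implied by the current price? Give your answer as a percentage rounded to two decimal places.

P = D₀(1+g)/(r−g) ⇒ P(r−g) = D₀(1+g) ⇒ g(P+D₀) = P·r − D₀
g = (P·r − D₀)/(P + D₀) = (£81,118.19×0.134 − £4,390.00) / (£81,118.19 + £4,390.00) = 0.075780

7.58%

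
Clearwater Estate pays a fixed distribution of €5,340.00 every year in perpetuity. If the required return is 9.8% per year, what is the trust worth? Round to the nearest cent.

Level perpetuity: PV = C / r = €5,340.00 / 0.098 = €54,489.80

€54489.80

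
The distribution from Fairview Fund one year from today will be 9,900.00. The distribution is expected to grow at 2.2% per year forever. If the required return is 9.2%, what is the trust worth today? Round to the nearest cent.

141428.57

Growing perpetuity: P = D₁ / (r − g) = 9,900.0000 / (0.092 − 0.022) = 141,428.57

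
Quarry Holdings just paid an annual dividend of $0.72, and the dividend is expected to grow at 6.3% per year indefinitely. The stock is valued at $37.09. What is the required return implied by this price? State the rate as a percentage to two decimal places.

8.36%

D₁ = $0.72 × 1.063 = $0.7654
P = D₁/(r − g) ⇒ r = D₁/P + g = $0.7654/$37.09 + 0.063 = 0.020635 + 0.063 = 0.083635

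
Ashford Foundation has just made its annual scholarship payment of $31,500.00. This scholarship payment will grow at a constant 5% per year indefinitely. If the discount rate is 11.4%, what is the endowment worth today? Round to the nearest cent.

$516796.88

D₁ = D₀ × (1 + g) = $31,500.00 × 1.05 = $33,075.0000
Growing perpetuity: P = D₁ / (r − g) = $33,075.0000 / (0.114 − 0.05) = $516,796.88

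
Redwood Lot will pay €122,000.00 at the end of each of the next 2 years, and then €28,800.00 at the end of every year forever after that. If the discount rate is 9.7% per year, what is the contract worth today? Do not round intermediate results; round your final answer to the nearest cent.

€459312.85

PV of 2-year annuity: €122,000.00 × [1 − (1+0.097)^−2] / 0.097 = 212591.06422
Perpetuity value at year 2: €28,800.00 / 0.097 = 296907.21649
PV of perpetuity: 296907.21649 / (1+0.097)^2 = 246721.78494
Total PV = 212591.06422 + 246721.78494 = 459312.84916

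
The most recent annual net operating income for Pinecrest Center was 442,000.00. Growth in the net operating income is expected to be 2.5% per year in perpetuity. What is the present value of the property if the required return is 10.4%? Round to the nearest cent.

D₁ = D₀ × (1 + g) = 442,000.00 × 1.025 = 453,050.0000
Growing perpetuity: P = D₁ / (r − g) = 453,050.0000 / (0.104 − 0.025) = 5,734,810.13

5734810.13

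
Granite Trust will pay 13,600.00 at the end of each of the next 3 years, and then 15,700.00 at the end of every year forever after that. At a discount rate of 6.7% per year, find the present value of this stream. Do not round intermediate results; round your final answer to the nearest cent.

PV of 3-year annuity: 13,600.00 × [1 − (1+0.067)^−3] / 0.067 = 35887.23024
Perpetuity value at year 3: 15,700.00 / 0.067 = 234328.35821
PV of perpetuity: 234328.35821 / (1+0.067)^3 = 192899.71742
Total PV = 35887.23024 + 192899.71742 = 228786.94766

228786.95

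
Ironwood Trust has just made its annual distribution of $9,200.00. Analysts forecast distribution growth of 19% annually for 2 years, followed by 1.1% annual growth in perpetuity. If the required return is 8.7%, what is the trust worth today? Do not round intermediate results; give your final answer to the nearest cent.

$167774.27

D_1 = 10948.00000
D_2 = 13028.12000
Terminal value at year 2: TV = D_2×(1+g_2)/(r−g_2) = 13171.42932/0.076 = 173308.28053
P_0 = D_1/(1+r)^1 + D_2/(1+r)^2 + TV/(1+r)^2
    = 10071.75713 + 11026.11866 + 146676.39429 = 167774.27008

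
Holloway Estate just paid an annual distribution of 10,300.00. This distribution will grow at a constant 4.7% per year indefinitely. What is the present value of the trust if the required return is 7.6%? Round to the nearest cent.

D₁ = D₀ × (1 + g) = 10,300.00 × 1.047 = 10,784.1000
Growing perpetuity: P = D₁ / (r − g) = 10,784.1000 / (0.076 − 0.047) = 371,865.52

371865.52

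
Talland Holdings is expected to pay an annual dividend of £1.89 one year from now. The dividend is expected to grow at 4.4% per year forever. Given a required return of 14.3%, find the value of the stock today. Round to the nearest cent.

Growing perpetuity: P = D₁ / (r − g) = £1.8900 / (0.143 − 0.044) = £19.09

£19.09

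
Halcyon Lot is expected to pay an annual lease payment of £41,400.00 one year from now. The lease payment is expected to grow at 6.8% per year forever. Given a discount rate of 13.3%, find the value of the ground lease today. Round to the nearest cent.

Growing perpetuity: P = D₁ / (r − g) = £41,400.0000 / (0.133 − 0.068) = £636,923.08

£636923.08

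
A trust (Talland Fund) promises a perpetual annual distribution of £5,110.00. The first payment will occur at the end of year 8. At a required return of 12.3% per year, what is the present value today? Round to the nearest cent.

£18444.10

Value at end of year 7: C / r = £5,110.00 / 0.123 = £41,544.7154
Discount to today: PV = £41,544.7154 / (1 + 0.123)^7 = £41,544.7154 / 2.252466 = £18,444.10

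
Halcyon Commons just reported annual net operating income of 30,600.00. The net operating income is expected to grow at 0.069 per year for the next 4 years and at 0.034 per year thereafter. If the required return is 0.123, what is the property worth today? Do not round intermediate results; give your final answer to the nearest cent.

D_1 = 32711.40000
D_2 = 34968.48660
D_3 = 37381.31218
D_4 = 39960.62272
Terminal value at year 4: TV = D_4×(1+g_2)/(r−g_2) = 41319.28389/0.089 = 464261.61672
P_0 = D_1/(1+r)^1 + D_2/(1+r)^2 + D_3/(1+r)^3 + D_4/(1+r)^4 + TV/(1+r)^4
    = 29128.58415 + 27727.92204 + 26394.61146 + 25125.41376 + 291906.49239 = 400283.02380

400283.02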